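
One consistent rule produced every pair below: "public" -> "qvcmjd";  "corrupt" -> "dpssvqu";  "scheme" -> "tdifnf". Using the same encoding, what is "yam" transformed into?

Compare letters: p→q is +1, u→v is +1, b→c is +1 — a constant shift. It's a constant shift of +1 (ROT1).
On yam: y+1=z, a+1=b, m+1=n.

zbn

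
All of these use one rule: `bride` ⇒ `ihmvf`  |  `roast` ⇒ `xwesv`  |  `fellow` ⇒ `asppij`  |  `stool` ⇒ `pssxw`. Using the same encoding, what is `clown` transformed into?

The word is reversed, then every letter is shifted forward by 4.
Applying it to clown: reverse → nwolc; then shift: n+4=r, w+4=a, o+4=s, l+4=p, c+4=g.

raspg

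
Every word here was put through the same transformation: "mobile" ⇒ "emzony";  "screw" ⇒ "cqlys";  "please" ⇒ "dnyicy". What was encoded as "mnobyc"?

olives

m(12)→e(4) and o(14)→m(12) fit y≡17x+8 (mod 26); the inverse of 17 mod 26 is 23. Each letter's alphabet position (a=0..z=25) is mapped through 17·x+8 mod 26 — an affine cipher.
Decoding mnobyc: m(12)→23·(12−8)≡14=o; n(13)→23·(13−8)≡11=l; o(14)→23·(14−8)≡8=i; b(1)→23·(1−8)≡21=v; y(24)→23·(24−8)≡4=e; c(2)→23·(2−8)≡18=s (all mod 26).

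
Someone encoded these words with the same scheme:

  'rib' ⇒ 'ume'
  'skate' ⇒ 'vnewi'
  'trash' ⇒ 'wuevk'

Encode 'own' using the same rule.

szq

The shift depends on letter class: consonant r→u is +3, but vowel i→m is +4. The rule splits by letter class: vowels +4, consonants +3.
On own: o(vowel)+4=s, w(cons)+3=z, n(cons)+3=q.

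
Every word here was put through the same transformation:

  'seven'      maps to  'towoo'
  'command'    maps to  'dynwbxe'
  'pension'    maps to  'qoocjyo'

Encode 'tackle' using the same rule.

ukdumo

The shifts repeat in a cycle of length 2: positions 0,1,… shift by +1, +10, then the pattern repeats.
For tackle: t+1=u, a+10=k, c+1=d, k+10=u, l+1=m, e+10=o.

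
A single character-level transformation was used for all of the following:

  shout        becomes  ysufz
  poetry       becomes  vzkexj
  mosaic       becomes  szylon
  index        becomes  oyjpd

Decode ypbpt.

seven

Shifts by position in shout: pos 0: s→y (+6), pos 1: h→s (+11), pos 2: o→u (+6), pos 3: u→f (+11) — repeating every 2. It's a Vigenère-style cipher with numeric key [6,11]: position i shifts by key[i mod 2].
Reversing it on ypbpt: y−6=s, p−11=e, b−6=v, p−11=e, t−6=n.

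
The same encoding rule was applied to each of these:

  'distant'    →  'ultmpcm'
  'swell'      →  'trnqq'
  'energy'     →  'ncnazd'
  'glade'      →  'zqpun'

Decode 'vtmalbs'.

Treating letters as 0–25, the rule is x ↦ 19x + 15 (mod 26).
Undoing it on vtmalbs: v(21)→11·(21−15)≡14=o; t(19)→11·(19−15)≡18=s; m(12)→11·(12−15)≡19=t; a(0)→11·(0−15)≡17=r; l(11)→11·(11−15)≡8=i; b(1)→11·(1−15)≡2=c; s(18)→11·(18−15)≡7=h (all mod 26).

ostrich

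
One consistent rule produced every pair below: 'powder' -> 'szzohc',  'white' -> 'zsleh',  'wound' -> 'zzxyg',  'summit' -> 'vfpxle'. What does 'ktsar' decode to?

Shifts by position in powder: pos 0: p→s (+3), pos 1: o→z (+11), pos 2: w→z (+3), pos 3: d→o (+11) — repeating every 2. A repeating key of period 2 is used — shifts +3, +11 over and over.
Undoing it on ktsar: k−3=h, t−11=i, s−3=p, a−11=p, r−3=o.

hippo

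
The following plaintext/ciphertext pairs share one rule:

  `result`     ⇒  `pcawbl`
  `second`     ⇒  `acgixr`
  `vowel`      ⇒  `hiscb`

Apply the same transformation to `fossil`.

r(17)→p(15) and e(4)→c(2) fit y≡11x+10 (mod 26); the inverse of 11 mod 26 is 19. This is an affine cipher: with a=0,…,z=25, each position x becomes (11x+10) mod 26.
Applying it to fossil: f(5)→11·5+10≡13=n; o(14)→11·14+10≡8=i; s(18)→11·18+10≡0=a; s(18)→11·18+10≡0=a; i(8)→11·8+10≡20=u; l(11)→11·11+10≡1=b (all mod 26).

niaaub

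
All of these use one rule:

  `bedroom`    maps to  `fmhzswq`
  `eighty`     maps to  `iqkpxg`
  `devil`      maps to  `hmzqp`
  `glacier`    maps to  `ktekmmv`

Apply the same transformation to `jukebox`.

ncomfwb

Shifts by position in bedroom: pos 0: b→f (+4), pos 1: e→m (+8), pos 2: d→h (+4), pos 3: r→z (+8) — repeating every 2. The shifts repeat in a cycle of length 2: positions 0,1,… shift by +4, +8, then the pattern repeats.
On jukebox: j+4=n, u+8=c, k+4=o, e+8=m, b+4=f, o+8=w, x+4=b.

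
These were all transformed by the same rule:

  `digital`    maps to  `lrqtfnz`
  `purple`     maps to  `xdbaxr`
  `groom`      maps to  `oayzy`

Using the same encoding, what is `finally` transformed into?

nrxlxym

The shift increases by 1 at each position, starting from +8: 8, 9, 10, ….
On finally: f+8=n, i+9=r, n+10=x, a+11=l, l+12=x, l+13=y, y+14=m.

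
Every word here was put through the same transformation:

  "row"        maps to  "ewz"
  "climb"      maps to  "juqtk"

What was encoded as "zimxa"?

spear

The output letters match the input read backwards, each shifted +8: row reversed is wor. Read the word backwards and shift each letter +8.
Reversing it on zimxa: shift back: z−8=r, i−8=a, m−8=e, x−8=p, a−8=s → raeps; then reverse → spear.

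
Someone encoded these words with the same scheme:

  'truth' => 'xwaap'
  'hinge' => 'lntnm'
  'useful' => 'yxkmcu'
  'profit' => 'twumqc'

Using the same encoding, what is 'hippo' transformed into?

lnvww

In truth: t→x is +4, r→w is +5, u→a is +6, t→a is +7 — the shift increases by 1 each position. The shift increases by 1 at each position, starting from +4: 4, 5, 6, ….
For hippo: h+4=l, i+5=n, p+6=v, p+7=w, o+8=w.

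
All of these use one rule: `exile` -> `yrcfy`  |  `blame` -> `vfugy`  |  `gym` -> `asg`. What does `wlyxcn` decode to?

Compare letters: e→y is +20, x→r is +20, i→c is +20 — a constant shift. This is a Caesar cipher with shift 20.
Undoing it on wlyxcn: w−20=c, l−20=r, y−20=e, x−20=d, c−20=i, n−20=t.

credit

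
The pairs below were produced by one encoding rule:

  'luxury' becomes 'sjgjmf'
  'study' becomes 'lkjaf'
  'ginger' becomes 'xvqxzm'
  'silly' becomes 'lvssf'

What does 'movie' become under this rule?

l(11)→s(18) and u(20)→j(9) fit y≡25x+3 (mod 26); the inverse of 25 mod 26 is 25. Each letter's alphabet position (a=0..z=25) is mapped through 25·x+3 mod 26 — an affine cipher.
For movie: m(12)→25·12+3≡17=r; o(14)→25·14+3≡15=p; v(21)→25·21+3≡8=i; i(8)→25·8+3≡21=v; e(4)→25·4+3≡25=z (all mod 26).

rpivz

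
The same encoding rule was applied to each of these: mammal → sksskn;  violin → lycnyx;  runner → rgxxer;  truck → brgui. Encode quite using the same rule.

m(12)→s(18) and a(0)→k(10) fit y≡5x+10 (mod 26); the inverse of 5 mod 26 is 21. Treating letters as 0–25, the rule is x ↦ 5x + 10 (mod 26).
On quite: q(16)→5·16+10≡12=m; u(20)→5·20+10≡6=g; i(8)→5·8+10≡24=y; t(19)→5·19+10≡1=b; e(4)→5·4+10≡4=e (all mod 26).

mgybe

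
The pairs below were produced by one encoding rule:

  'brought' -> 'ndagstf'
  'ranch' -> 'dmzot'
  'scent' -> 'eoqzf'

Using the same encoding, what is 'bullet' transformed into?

ngxxqf

Compare letters: b→n is +12, r→d is +12, o→a is +12 — a constant shift. Each letter is shifted forward by 12 in the alphabet (a Caesar shift of +12).
For bullet: b+12=n, u+12=g, l+12=x, l+12=x, e+12=q, t+12=f.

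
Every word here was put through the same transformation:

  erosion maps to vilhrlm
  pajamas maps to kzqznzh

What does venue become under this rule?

evmfv

Each pair mirrors across the alphabet (e↔v, r↔i, o↔l): positions sum to 25. Each letter is replaced by its mirror in the alphabet: a↔z, b↔y, c↔x, and so on (the Atbash cipher).
For venue: v↔e, e↔v, n↔m, u↔f, e↔v.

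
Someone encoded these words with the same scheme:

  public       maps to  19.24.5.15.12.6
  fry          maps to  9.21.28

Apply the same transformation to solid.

22.18.15.12.7

p is letter #16 and maps to 19: an offset of 3. Each letter is replaced by its alphabet position (a=1..z=26) + 3.
On solid: s=19→22, o=15→18, l=12→15, i=9→12, d=4→7.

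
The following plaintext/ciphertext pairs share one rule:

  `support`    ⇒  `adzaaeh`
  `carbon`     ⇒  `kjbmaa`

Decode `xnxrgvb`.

penguin

In support: s→a is +8, u→d is +9, p→z is +10, p→a is +11 — the shift increases by 1 each position. Letter i (0-indexed) is shifted by i+8, so successive shifts are 8, 9, 10, ….
Undoing it on xnxrgvb: x−8=p, n−9=e, x−10=n, r−11=g, g−12=u, v−13=i, b−14=n.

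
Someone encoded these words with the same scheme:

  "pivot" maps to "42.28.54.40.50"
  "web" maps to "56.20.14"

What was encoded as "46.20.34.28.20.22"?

relief

p(#16)→42 and i(#9)→28: differences scale by 2, so n = 2·pos + 10. Each letter becomes 2×(its alphabet position, a=1..z=26) + 10.
Reversing it on 46.20.34.28.20.22: 46→(46−10)÷2=18=r, 20→(20−10)÷2=5=e, 34→(34−10)÷2=12=l, 28→(28−10)÷2=9=i, 20→(20−10)÷2=5=e, 22→(22−10)÷2=6=f.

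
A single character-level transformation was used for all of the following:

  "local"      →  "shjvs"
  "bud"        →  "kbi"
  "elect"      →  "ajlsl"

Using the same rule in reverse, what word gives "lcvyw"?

The output letters match the input read backwards, each shifted +7: local reversed is lacol. Two steps: reverse the string, then apply a Caesar shift of +7.
Undoing it on lcvyw: shift back: l−7=e, c−7=v, v−7=o, y−7=r, w−7=p → evorp; then reverse → prove.

prove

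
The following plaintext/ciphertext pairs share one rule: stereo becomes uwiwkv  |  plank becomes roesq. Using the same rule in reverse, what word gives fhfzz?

debut

In stereo: s→u is +2, t→w is +3, e→i is +4, r→w is +5 — the shift increases by 1 each position. Each letter shifts forward by (position + 2), i.e. 2, 3, 4, … — the shift grows by one for each successive letter.
Undoing it on fhfzz: f−2=d, h−3=e, f−4=b, z−5=u, z−6=t.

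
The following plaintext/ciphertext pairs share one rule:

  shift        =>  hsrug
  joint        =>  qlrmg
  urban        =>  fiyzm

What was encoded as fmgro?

until

Each pair mirrors across the alphabet (s↔h, h↔s, i↔r): positions sum to 25. This is the alphabet-reversal cipher (Atbash): a becomes z, b becomes y, etc.
Undoing it on fmgro: f↔u, m↔n, g↔t, r↔i, o↔l.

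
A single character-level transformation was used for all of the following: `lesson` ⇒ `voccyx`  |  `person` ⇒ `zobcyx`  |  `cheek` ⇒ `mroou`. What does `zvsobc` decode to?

Compare letters: l→v is +10, e→o is +10, s→c is +10 — a constant shift. Every letter moves 10 places later in the alphabet, wrapping around z→a.
Undoing it on zvsobc: z−10=p, v−10=l, s−10=i, o−10=e, b−10=r, c−10=s.

pliers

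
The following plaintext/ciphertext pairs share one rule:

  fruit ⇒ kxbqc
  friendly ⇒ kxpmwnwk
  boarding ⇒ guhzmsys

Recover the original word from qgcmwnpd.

In fruit: f→k is +5, r→x is +6, u→b is +7, i→q is +8 — the shift increases by 1 each position. The shift increases by 1 at each position, starting from +5: 5, 6, 7, ….
Reversing it on qgcmwnpd: q−5=l, g−6=a, c−7=v, m−8=e, w−9=n, n−10=d, p−11=e, d−12=r.

lavender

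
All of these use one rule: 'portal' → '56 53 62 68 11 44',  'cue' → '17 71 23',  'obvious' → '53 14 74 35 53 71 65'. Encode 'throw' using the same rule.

68 32 62 53 77

p(#16)→56 and o(#15)→53: differences scale by 3, so n = 3·pos + 8. The formula is n = 3×(alphabet index, a=1) + 8.
Applying it to throw: t=20→68, h=8→32, r=18→62, o=15→53, w=23→77.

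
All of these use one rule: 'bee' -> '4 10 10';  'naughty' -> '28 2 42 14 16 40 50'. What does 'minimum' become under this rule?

26 18 28 18 26 42 26

b(#2)→4 and e(#5)→10: differences scale by 2, so n = 2·pos + 0. With a=1..z=26, the number is 2·pos.
Applying it to minimum: m=13→26, i=9→18, n=14→28, i=9→18, m=13→26, u=21→42, m=13→26.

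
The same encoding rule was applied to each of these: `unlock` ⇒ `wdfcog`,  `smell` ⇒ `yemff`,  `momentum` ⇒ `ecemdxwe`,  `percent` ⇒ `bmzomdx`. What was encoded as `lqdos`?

u(20)→w(22) and n(13)→d(3) fit y≡25x+16 (mod 26); the inverse of 25 mod 26 is 25. Each letter's alphabet position (a=0..z=25) is mapped through 25·x+16 mod 26 — an affine cipher.
Undoing it on lqdos: l(11)→25·(11−16)≡5=f; q(16)→25·(16−16)≡0=a; d(3)→25·(3−16)≡13=n; o(14)→25·(14−16)≡2=c; s(18)→25·(18−16)≡24=y (all mod 26).

fancy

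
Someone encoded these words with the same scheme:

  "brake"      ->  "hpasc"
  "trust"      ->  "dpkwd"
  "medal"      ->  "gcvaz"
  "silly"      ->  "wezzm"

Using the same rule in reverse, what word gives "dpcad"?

b(1)→h(7) and r(17)→p(15) fit y≡7x+0 (mod 26); the inverse of 7 mod 26 is 15. This is an affine cipher: with a=0,…,z=25, each position x becomes (7x+0) mod 26.
Undoing it on dpcad: d(3)→15·(3−0)≡19=t; p(15)→15·(15−0)≡17=r; c(2)→15·(2−0)≡4=e; a(0)→15·(0−0)≡0=a; d(3)→15·(3−0)≡19=t (all mod 26).

treat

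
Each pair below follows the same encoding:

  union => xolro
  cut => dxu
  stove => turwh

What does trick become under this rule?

Two shifts are in play — +3 for a/e/i/o/u, +1 for every other letter.
Applying it to trick: t(cons)+1=u, r(cons)+1=s, i(vowel)+3=l, c(cons)+1=d, k(cons)+1=l.

usldl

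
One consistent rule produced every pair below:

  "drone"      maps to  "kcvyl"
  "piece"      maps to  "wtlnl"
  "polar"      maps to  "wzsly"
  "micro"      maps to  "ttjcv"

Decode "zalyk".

Shifts by position in drone: pos 0: d→k (+7), pos 1: r→c (+11), pos 2: o→v (+7), pos 3: n→y (+11) — repeating every 2. It's a Vigenère-style cipher with numeric key [7,11]: position i shifts by key[i mod 2].
Reversing it on zalyk: z−7=s, a−11=p, l−7=e, y−11=n, k−7=d.

spend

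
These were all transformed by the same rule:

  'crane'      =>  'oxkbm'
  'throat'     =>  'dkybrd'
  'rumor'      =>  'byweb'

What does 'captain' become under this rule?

xskdzkm

The word is reversed, then every letter is shifted forward by 10.
For captain: reverse → niatpac; then shift: n+10=x, i+10=s, a+10=k, t+10=d, p+10=z, a+10=k, c+10=m.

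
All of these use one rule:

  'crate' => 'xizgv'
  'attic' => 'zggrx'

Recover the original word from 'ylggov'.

Each pair mirrors across the alphabet (c↔x, r↔i, a↔z): positions sum to 25. Letters are reflected about the middle of the alphabet (position → 25−position): Atbash.
Decoding ylggov: y↔b, l↔o, g↔t, g↔t, o↔l, v↔e.

bottle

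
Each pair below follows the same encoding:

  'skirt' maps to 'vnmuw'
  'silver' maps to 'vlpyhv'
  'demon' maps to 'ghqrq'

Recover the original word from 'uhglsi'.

recipe

Shifts by position in skirt: pos 0: s→v (+3), pos 1: k→n (+3), pos 2: i→m (+4), pos 3: r→u (+3), pos 4: t→w (+3) — repeating every 3. The shifts repeat in a cycle of length 3: positions 0,1,… shift by +3, +3, +4, then the pattern repeats.
Decoding uhglsi: u−3=r, h−3=e, g−4=c, l−3=i, s−3=p, i−4=e.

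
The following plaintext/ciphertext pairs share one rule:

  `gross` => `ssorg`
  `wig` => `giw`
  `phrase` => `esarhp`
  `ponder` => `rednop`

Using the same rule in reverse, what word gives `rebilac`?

The output letters match the input read backwards: gross reversed is ssorg. It's just the letters in reverse order.
Decoding rebilac: then reverse → caliber.

caliber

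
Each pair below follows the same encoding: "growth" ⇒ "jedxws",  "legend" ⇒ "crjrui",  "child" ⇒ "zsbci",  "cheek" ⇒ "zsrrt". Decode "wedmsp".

g(6)→j(9) and r(17)→e(4) fit y≡9x+7 (mod 26); the inverse of 9 mod 26 is 3. This is an affine cipher: with a=0,…,z=25, each position x becomes (9x+7) mod 26.
Decoding wedmsp: w(22)→3·(22−7)≡19=t; e(4)→3·(4−7)≡17=r; d(3)→3·(3−7)≡14=o; m(12)→3·(12−7)≡15=p; s(18)→3·(18−7)≡7=h; p(15)→3·(15−7)≡24=y (all mod 26).

trophy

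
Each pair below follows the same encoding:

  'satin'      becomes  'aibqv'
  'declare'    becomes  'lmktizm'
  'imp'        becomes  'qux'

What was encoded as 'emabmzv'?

This is a Caesar cipher with shift 8.
Reversing it on emabmzv: e−8=w, m−8=e, a−8=s, b−8=t, m−8=e, z−8=r, v−8=n.

western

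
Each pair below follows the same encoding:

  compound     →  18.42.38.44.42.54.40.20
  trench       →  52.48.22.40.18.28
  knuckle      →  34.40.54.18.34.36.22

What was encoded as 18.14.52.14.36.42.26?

catalog

Each letter becomes 2×(its alphabet position, a=1..z=26) + 12.
Undoing it on 18.14.52.14.36.42.26: 18→(18−12)÷2=3=c, 14→(14−12)÷2=1=a, 52→(52−12)÷2=20=t, 14→(14−12)÷2=1=a, 36→(36−12)÷2=12=l, 42→(42−12)÷2=15=o, 26→(26−12)÷2=7=g.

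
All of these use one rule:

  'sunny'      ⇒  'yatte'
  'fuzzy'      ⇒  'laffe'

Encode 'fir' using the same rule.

Compare letters: s→y is +6, u→a is +6, n→t is +6 — a constant shift. Every letter moves 6 places later in the alphabet, wrapping around z→a.
For fir: f+6=l, i+6=o, r+6=x.

lox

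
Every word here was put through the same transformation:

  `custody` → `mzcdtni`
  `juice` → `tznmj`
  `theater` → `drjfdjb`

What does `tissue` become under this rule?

dncczj

Two shifts are in play — +5 for a/e/i/o/u, +10 for every other letter.
For tissue: t(cons)+10=d, i(vowel)+5=n, s(cons)+10=c, s(cons)+10=c, u(vowel)+5=z, e(vowel)+5=j.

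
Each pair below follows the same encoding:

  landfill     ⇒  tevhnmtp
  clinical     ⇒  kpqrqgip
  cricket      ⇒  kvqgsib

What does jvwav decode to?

Shifts by position in landfill: pos 0: l→t (+8), pos 1: a→e (+4), pos 2: n→v (+8), pos 3: d→h (+4) — repeating every 2. A repeating key of period 2 is used — shifts +8, +4 over and over.
Reversing it on jvwav: j−8=b, v−4=r, w−8=o, a−4=w, v−8=n.

brown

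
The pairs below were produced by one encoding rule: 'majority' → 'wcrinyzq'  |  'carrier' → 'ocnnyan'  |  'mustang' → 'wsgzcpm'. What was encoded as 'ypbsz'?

input

m(12)→w(22) and a(0)→c(2) fit y≡19x+2 (mod 26); the inverse of 19 mod 26 is 11. Treating letters as 0–25, the rule is x ↦ 19x + 2 (mod 26).
Decoding ypbsz: y(24)→11·(24−2)≡8=i; p(15)→11·(15−2)≡13=n; b(1)→11·(1−2)≡15=p; s(18)→11·(18−2)≡20=u; z(25)→11·(25−2)≡19=t (all mod 26).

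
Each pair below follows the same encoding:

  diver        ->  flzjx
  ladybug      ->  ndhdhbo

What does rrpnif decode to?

policy

In diver: d→f is +2, i→l is +3, v→z is +4, e→j is +5 — the shift increases by 1 each position. Each letter shifts forward by (position + 2), i.e. 2, 3, 4, … — the shift grows by one for each successive letter.
Decoding rrpnif: r−2=p, r−3=o, p−4=l, n−5=i, i−6=c, f−7=y.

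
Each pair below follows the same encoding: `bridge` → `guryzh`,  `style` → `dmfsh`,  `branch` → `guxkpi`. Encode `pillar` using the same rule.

Each letter's alphabet position (a=0..z=25) is mapped through 9·x+23 mod 26 — an affine cipher.
On pillar: p(15)→9·15+23≡2=c; i(8)→9·8+23≡17=r; l(11)→9·11+23≡18=s; l(11)→9·11+23≡18=s; a(0)→9·0+23≡23=x; r(17)→9·17+23≡20=u (all mod 26).

crssxu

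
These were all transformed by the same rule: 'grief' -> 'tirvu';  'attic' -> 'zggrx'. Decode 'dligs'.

worth

Each pair mirrors across the alphabet (g↔t, r↔i, i↔r): positions sum to 25. Each letter is replaced by its mirror in the alphabet: a↔z, b↔y, c↔x, and so on (the Atbash cipher).
Decoding dligs: d↔w, l↔o, i↔r, g↔t, s↔h.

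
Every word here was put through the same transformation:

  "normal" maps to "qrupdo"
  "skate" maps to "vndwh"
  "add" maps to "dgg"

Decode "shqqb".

penny

Compare letters: n→q is +3, o→r is +3, r→u is +3 — a constant shift. It's a constant shift of +3 (ROT3).
Decoding shqqb: s−3=p, h−3=e, q−3=n, q−3=n, b−3=y.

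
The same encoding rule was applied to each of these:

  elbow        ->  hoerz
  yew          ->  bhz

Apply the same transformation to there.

It's a constant shift of +3 (ROT3).
Applying it to there: t+3=w, h+3=k, e+3=h, r+3=u, e+3=h.

wkhuh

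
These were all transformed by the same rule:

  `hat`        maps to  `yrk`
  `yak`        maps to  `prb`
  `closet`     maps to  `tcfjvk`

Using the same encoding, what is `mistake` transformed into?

Compare letters: h→y is +17, a→r is +17, t→k is +17 — a constant shift. Every letter moves 17 places later in the alphabet, wrapping around z→a.
Applying it to mistake: m+17=d, i+17=z, s+17=j, t+17=k, a+17=r, k+17=b, e+17=v.

dzjkrbv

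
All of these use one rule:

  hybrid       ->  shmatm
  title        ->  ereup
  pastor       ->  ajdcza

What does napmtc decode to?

It's a Vigenère-style cipher with numeric key [11,9]: position i shifts by key[i mod 2].
Undoing it on napmtc: n−11=c, a−9=r, p−11=e, m−9=d, t−11=i, c−9=t.

credit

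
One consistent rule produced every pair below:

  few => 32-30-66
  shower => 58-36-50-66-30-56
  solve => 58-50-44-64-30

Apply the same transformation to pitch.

f(#6)→32 and e(#5)→30: differences scale by 2, so n = 2·pos + 20. With a=1..z=26, the number is 2·pos + 20.
For pitch: p=16→52, i=9→38, t=20→60, c=3→26, h=8→36.

52-38-60-26-36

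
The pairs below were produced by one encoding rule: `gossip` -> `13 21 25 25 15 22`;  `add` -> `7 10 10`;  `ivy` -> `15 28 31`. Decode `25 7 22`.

sap

Each letter is replaced by its alphabet position (a=1..z=26) + 6.
Undoing it on 25 7 22: 25→(25−6)÷1=19=s, 7→(7−6)÷1=1=a, 22→(22−6)÷1=16=p.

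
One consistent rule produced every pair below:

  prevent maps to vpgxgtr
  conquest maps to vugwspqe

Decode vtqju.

short

The output letters match the input read backwards, each shifted +2: prevent reversed is tneverp. Two steps: reverse the string, then apply a Caesar shift of +2.
Reversing it on vtqju: shift back: v−2=t, t−2=r, q−2=o, j−2=h, u−2=s → trohs; then reverse → short.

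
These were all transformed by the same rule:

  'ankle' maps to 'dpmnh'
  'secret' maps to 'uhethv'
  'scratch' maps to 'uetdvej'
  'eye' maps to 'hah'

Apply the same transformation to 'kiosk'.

Vowels shift forward by 3 and consonants shift forward by 2.
Applying it to kiosk: k(cons)+2=m, i(vowel)+3=l, o(vowel)+3=r, s(cons)+2=u, k(cons)+2=m.

mlrum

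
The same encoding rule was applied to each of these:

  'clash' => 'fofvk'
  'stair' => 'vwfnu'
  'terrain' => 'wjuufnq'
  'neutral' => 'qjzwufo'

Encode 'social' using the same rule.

The shift depends on letter class: consonant c→f is +3, but vowel a→f is +5. Vowels shift forward by 5 and consonants shift forward by 3.
On social: s(cons)+3=v, o(vowel)+5=t, c(cons)+3=f, i(vowel)+5=n, a(vowel)+5=f, l(cons)+3=o.

vtfnfo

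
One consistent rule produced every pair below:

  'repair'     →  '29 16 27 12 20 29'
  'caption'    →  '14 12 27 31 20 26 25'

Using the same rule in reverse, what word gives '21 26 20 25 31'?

r is letter #18 and maps to 29: an offset of 11. Letters become their 1-based position plus 11 (so a→12, b→13, …).
Decoding 21 26 20 25 31: 21→(21−11)÷1=10=j, 26→(26−11)÷1=15=o, 20→(20−11)÷1=9=i, 25→(25−11)÷1=14=n, 31→(31−11)÷1=20=t.

joint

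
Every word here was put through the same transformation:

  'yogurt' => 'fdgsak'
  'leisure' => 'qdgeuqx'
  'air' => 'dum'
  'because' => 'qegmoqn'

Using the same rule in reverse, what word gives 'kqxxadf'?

The output letters match the input read backwards, each shifted +12: yogurt reversed is trugoy. Read the word backwards and shift each letter +12.
Undoing it on kqxxadf: shift back: k−12=y, q−12=e, x−12=l, x−12=l, a−12=o, d−12=r, f−12=t → yellort; then reverse → trolley.

trolley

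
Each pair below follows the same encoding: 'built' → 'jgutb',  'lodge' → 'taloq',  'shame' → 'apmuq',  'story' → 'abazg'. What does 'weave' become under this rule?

eqmdq

The shift depends on letter class: consonant b→j is +8, but vowel u→g is +12. Two shifts are in play — +12 for a/e/i/o/u, +8 for every other letter.
On weave: w(cons)+8=e, e(vowel)+12=q, a(vowel)+12=m, v(cons)+8=d, e(vowel)+12=q.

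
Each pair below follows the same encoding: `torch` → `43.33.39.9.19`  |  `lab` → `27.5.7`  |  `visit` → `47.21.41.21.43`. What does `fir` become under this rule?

15.21.39

t(#20)→43 and o(#15)→33: differences scale by 2, so n = 2·pos + 3. With a=1..z=26, the number is 2·pos + 3.
Applying it to fir: f=6→15, i=9→21, r=18→39.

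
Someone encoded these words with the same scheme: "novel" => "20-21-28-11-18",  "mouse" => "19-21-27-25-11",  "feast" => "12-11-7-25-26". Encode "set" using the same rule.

25-11-26

n is letter #14 and maps to 20: an offset of 6. Letters become their 1-based position plus 6 (so a→7, b→8, …).
Applying it to set: s=19→25, e=5→11, t=20→26.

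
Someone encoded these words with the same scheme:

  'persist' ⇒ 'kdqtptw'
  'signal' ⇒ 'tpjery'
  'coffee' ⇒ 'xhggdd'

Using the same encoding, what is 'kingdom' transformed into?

vpejahb

p(15)→k(10) and e(4)→d(3) fit y≡3x+17 (mod 26); the inverse of 3 mod 26 is 9. This is an affine cipher: with a=0,…,z=25, each position x becomes (3x+17) mod 26.
For kingdom: k(10)→3·10+17≡21=v; i(8)→3·8+17≡15=p; n(13)→3·13+17≡4=e; g(6)→3·6+17≡9=j; d(3)→3·3+17≡0=a; o(14)→3·14+17≡7=h; m(12)→3·12+17≡1=b (all mod 26).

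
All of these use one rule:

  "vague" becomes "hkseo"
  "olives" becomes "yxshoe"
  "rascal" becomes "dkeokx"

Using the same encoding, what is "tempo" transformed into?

foyby

The shift depends on letter class: consonant v→h is +12, but vowel a→k is +10. Vowels shift forward by 10 and consonants shift forward by 12.
Applying it to tempo: t(cons)+12=f, e(vowel)+10=o, m(cons)+12=y, p(cons)+12=b, o(vowel)+10=y.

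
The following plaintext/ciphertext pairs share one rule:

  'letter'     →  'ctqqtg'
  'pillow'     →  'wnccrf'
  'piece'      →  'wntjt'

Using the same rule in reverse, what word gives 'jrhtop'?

l(11)→c(2) and e(4)→t(19) fit y≡5x+25 (mod 26); the inverse of 5 mod 26 is 21. Each letter's alphabet position (a=0..z=25) is mapped through 5·x+25 mod 26 — an affine cipher.
Reversing it on jrhtop: j(9)→21·(9−25)≡2=c; r(17)→21·(17−25)≡14=o; h(7)→21·(7−25)≡12=m; t(19)→21·(19−25)≡4=e; o(14)→21·(14−25)≡3=d; p(15)→21·(15−25)≡24=y (all mod 26).

comedy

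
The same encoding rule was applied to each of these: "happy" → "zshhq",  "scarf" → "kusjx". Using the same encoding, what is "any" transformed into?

Compare letters: h→z is +18, a→s is +18, p→h is +18 — a constant shift. This is a Caesar cipher with shift 18.
On any: a+18=s, n+18=f, y+18=q.

sfq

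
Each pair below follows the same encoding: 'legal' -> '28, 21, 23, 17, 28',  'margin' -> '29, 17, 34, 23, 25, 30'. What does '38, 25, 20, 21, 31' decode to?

l is letter #12 and maps to 28: an offset of 16. Letters become their 1-based position plus 16 (so a→17, b→18, …).
Decoding 38, 25, 20, 21, 31: 38→(38−16)÷1=22=v, 25→(25−16)÷1=9=i, 20→(20−16)÷1=4=d, 21→(21−16)÷1=5=e, 31→(31−16)÷1=15=o.

video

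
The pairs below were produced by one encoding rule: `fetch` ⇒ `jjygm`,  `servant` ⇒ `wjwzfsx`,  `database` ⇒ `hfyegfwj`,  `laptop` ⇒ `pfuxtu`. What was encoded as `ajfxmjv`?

weather

Shifts by position in fetch: pos 0: f→j (+4), pos 1: e→j (+5), pos 2: t→y (+5), pos 3: c→g (+4), pos 4: h→m (+5) — repeating every 3. A repeating key of period 3 is used — shifts +4, +5, +5 over and over.
Undoing it on ajfxmjv: a−4=w, j−5=e, f−5=a, x−4=t, m−5=h, j−5=e, v−4=r.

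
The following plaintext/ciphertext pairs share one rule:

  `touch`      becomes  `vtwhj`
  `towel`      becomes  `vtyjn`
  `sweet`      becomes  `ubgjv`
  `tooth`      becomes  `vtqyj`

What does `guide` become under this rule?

izkig

Shifts by position in touch: pos 0: t→v (+2), pos 1: o→t (+5), pos 2: u→w (+2), pos 3: c→h (+5) — repeating every 2. A repeating key of period 2 is used — shifts +2, +5 over and over.
On guide: g+2=i, u+5=z, i+2=k, d+5=i, e+2=g.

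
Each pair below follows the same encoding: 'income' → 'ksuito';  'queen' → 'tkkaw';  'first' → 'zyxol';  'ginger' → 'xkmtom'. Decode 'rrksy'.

The output letters match the input read backwards, each shifted +6: income reversed is emocni. The word is reversed, then every letter is shifted forward by 6.
Undoing it on rrksy: shift back: r−6=l, r−6=l, k−6=e, s−6=m, y−6=s → llems; then reverse → smell.

smell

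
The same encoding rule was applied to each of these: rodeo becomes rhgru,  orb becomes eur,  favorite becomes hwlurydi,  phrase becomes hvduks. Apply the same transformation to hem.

The output letters match the input read backwards, each shifted +3: rodeo reversed is oedor. Two steps: reverse the string, then apply a Caesar shift of +3.
On hem: reverse → meh; then shift: m+3=p, e+3=h, h+3=k.

phk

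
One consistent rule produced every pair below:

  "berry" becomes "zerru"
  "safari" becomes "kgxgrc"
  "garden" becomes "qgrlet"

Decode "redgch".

b(1)→z(25) and e(4)→e(4) fit y≡19x+6 (mod 26); the inverse of 19 mod 26 is 11. Treating letters as 0–25, the rule is x ↦ 19x + 6 (mod 26).
Reversing it on redgch: r(17)→11·(17−6)≡17=r; e(4)→11·(4−6)≡4=e; d(3)→11·(3−6)≡19=t; g(6)→11·(6−6)≡0=a; c(2)→11·(2−6)≡8=i; h(7)→11·(7−6)≡11=l (all mod 26).

retail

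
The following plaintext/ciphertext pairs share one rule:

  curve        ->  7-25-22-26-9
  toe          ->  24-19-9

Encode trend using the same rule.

24-22-9-18-8

c is letter #3 and maps to 7: an offset of 4. Each letter is replaced by its alphabet position (a=1..z=26) + 4.
For trend: t=20→24, r=18→22, e=5→9, n=14→18, d=4→8.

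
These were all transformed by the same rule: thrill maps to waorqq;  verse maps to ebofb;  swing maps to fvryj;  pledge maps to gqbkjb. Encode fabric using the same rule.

slcort

t(19)→w(22) and h(7)→a(0) fit y≡17x+11 (mod 26); the inverse of 17 mod 26 is 23. This is an affine cipher: with a=0,…,z=25, each position x becomes (17x+11) mod 26.
On fabric: f(5)→17·5+11≡18=s; a(0)→17·0+11≡11=l; b(1)→17·1+11≡2=c; r(17)→17·17+11≡14=o; i(8)→17·8+11≡17=r; c(2)→17·2+11≡19=t (all mod 26).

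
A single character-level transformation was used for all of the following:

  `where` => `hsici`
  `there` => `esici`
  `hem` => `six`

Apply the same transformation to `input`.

myaye

The shift depends on letter class: consonant w→h is +11, but vowel e→i is +4. Vowels shift forward by 4 and consonants shift forward by 11.
Applying it to input: i(vowel)+4=m, n(cons)+11=y, p(cons)+11=a, u(vowel)+4=y, t(cons)+11=e.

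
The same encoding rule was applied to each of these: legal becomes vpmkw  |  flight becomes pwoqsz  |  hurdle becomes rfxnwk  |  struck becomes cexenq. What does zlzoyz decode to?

patent

Shifts by position in legal: pos 0: l→v (+10), pos 1: e→p (+11), pos 2: g→m (+6), pos 3: a→k (+10), pos 4: l→w (+11) — repeating every 3. The shifts repeat in a cycle of length 3: positions 0,1,… shift by +10, +11, +6, then the pattern repeats.
Reversing it on zlzoyz: z−10=p, l−11=a, z−6=t, o−10=e, y−11=n, z−6=t.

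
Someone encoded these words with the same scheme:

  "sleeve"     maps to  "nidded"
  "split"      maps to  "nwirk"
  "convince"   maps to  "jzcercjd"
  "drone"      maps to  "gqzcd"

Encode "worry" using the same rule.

bzqqv

Treating letters as 0–25, the rule is x ↦ 23x + 15 (mod 26).
Applying it to worry: w(22)→23·22+15≡1=b; o(14)→23·14+15≡25=z; r(17)→23·17+15≡16=q; r(17)→23·17+15≡16=q; y(24)→23·24+15≡21=v (all mod 26).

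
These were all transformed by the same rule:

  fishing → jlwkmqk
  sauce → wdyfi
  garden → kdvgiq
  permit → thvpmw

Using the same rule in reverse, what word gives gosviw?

closet

Shifts by position in fishing: pos 0: f→j (+4), pos 1: i→l (+3), pos 2: s→w (+4), pos 3: h→k (+3) — repeating every 2. It's a Vigenère-style cipher with numeric key [4,3]: position i shifts by key[i mod 2].
Decoding gosviw: g−4=c, o−3=l, s−4=o, v−3=s, i−4=e, w−3=t.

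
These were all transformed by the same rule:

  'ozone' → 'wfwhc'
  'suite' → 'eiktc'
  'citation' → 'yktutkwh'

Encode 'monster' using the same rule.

swhetcp

o(14)→w(22) and z(25)→f(5) fit y≡15x+20 (mod 26); the inverse of 15 mod 26 is 7. This is an affine cipher: with a=0,…,z=25, each position x becomes (15x+20) mod 26.
For monster: m(12)→15·12+20≡18=s; o(14)→15·14+20≡22=w; n(13)→15·13+20≡7=h; s(18)→15·18+20≡4=e; t(19)→15·19+20≡19=t; e(4)→15·4+20≡2=c; r(17)→15·17+20≡15=p (all mod 26).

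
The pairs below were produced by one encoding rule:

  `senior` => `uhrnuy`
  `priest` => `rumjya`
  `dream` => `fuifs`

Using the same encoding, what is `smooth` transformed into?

Letter i (0-indexed) is shifted by i+2, so successive shifts are 2, 3, 4, ….
Applying it to smooth: s+2=u, m+3=p, o+4=s, o+5=t, t+6=z, h+7=o.

upstzo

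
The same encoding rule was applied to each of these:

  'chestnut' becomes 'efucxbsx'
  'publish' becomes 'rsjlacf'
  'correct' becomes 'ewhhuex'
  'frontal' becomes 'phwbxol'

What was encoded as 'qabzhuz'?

kindred

c(2)→e(4) and h(7)→f(5) fit y≡21x+14 (mod 26); the inverse of 21 mod 26 is 5. This is an affine cipher: with a=0,…,z=25, each position x becomes (21x+14) mod 26.
Reversing it on qabzhuz: q(16)→5·(16−14)≡10=k; a(0)→5·(0−14)≡8=i; b(1)→5·(1−14)≡13=n; z(25)→5·(25−14)≡3=d; h(7)→5·(7−14)≡17=r; u(20)→5·(20−14)≡4=e; z(25)→5·(25−14)≡3=d (all mod 26).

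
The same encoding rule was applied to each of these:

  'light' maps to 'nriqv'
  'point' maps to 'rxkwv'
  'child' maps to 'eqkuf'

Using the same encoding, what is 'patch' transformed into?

Shifts by position in light: pos 0: l→n (+2), pos 1: i→r (+9), pos 2: g→i (+2), pos 3: h→q (+9) — repeating every 2. It's a Vigenère-style cipher with numeric key [2,9]: position i shifts by key[i mod 2].
For patch: p+2=r, a+9=j, t+2=v, c+9=l, h+2=j.

rjvlj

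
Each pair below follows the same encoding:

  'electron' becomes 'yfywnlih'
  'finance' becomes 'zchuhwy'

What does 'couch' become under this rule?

Compare letters: e→y is +20, l→f is +20, e→y is +20 — a constant shift. Each letter is shifted forward by 20 in the alphabet (a Caesar shift of +20).
Applying it to couch: c+20=w, o+20=i, u+20=o, c+20=w, h+20=b.

wiowb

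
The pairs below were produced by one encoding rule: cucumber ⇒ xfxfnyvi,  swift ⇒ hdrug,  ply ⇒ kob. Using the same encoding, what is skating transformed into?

Each pair mirrors across the alphabet (c↔x, u↔f, c↔x): positions sum to 25. This is the alphabet-reversal cipher (Atbash): a becomes z, b becomes y, etc.
On skating: s↔h, k↔p, a↔z, t↔g, i↔r, n↔m, g↔t.

hpzgrmt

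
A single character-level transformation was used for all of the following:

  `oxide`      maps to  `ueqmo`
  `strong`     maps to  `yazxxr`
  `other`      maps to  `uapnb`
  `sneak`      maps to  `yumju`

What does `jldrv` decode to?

devil

In oxide: o→u is +6, x→e is +7, i→q is +8, d→m is +9 — the shift increases by 1 each position. The shift increases by 1 at each position, starting from +6: 6, 7, 8, ….
Decoding jldrv: j−6=d, l−7=e, d−8=v, r−9=i, v−10=l.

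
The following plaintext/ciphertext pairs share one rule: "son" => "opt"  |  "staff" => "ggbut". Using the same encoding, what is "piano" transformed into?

pobjq

Two steps: reverse the string, then apply a Caesar shift of +1.
Applying it to piano: reverse → onaip; then shift: o+1=p, n+1=o, a+1=b, i+1=j, p+1=q.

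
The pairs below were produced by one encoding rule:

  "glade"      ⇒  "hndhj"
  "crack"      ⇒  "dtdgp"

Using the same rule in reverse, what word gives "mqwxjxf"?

In glade: g→h is +1, l→n is +2, a→d is +3, d→h is +4 — the shift increases by 1 each position. The shift increases by 1 at each position, starting from +1: 1, 2, 3, ….
Reversing it on mqwxjxf: m−1=l, q−2=o, w−3=t, x−4=t, j−5=e, x−6=r, f−7=y.

lottery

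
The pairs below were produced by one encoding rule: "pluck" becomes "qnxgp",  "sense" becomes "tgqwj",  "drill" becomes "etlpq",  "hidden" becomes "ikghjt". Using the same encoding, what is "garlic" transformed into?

hcupni

In pluck: p→q is +1, l→n is +2, u→x is +3, c→g is +4 — the shift increases by 1 each position. Each letter shifts forward by (position + 1), i.e. 1, 2, 3, … — the shift grows by one for each successive letter.
On garlic: g+1=h, a+2=c, r+3=u, l+4=p, i+5=n, c+6=i.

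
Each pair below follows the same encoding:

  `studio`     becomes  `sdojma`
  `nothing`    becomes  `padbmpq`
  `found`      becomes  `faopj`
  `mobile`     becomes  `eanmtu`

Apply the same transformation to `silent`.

smtupd

s(18)→s(18) and t(19)→d(3) fit y≡11x+2 (mod 26); the inverse of 11 mod 26 is 19. Each letter's alphabet position (a=0..z=25) is mapped through 11·x+2 mod 26 — an affine cipher.
On silent: s(18)→11·18+2≡18=s; i(8)→11·8+2≡12=m; l(11)→11·11+2≡19=t; e(4)→11·4+2≡20=u; n(13)→11·13+2≡15=p; t(19)→11·19+2≡3=d (all mod 26).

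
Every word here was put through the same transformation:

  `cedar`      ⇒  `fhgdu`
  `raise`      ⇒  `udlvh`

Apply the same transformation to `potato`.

srwdwr

Each letter is shifted forward by 3 in the alphabet (a Caesar shift of +3).
Applying it to potato: p+3=s, o+3=r, t+3=w, a+3=d, t+3=w, o+3=r.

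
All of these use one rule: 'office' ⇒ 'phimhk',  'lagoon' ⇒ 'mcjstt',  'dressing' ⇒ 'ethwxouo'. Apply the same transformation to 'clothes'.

dnrxmkz

In office: o→p is +1, f→h is +2, f→i is +3, i→m is +4 — the shift increases by 1 each position. Each letter shifts forward by (position + 1), i.e. 1, 2, 3, … — the shift grows by one for each successive letter.
Applying it to clothes: c+1=d, l+2=n, o+3=r, t+4=x, h+5=m, e+6=k, s+7=z.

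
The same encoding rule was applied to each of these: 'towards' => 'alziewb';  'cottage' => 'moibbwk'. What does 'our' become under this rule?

zcw

The output letters match the input read backwards, each shifted +8: towards reversed is sdrawot. The word is reversed, then every letter is shifted forward by 8.
On our: reverse → ruo; then shift: r+8=z, u+8=c, o+8=w.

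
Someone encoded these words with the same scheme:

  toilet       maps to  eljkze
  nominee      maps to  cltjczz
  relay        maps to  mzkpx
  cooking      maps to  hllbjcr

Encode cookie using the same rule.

t(19)→e(4) and o(14)→l(11) fit y≡9x+15 (mod 26); the inverse of 9 mod 26 is 3. Each letter's alphabet position (a=0..z=25) is mapped through 9·x+15 mod 26 — an affine cipher.
Applying it to cookie: c(2)→9·2+15≡7=h; o(14)→9·14+15≡11=l; o(14)→9·14+15≡11=l; k(10)→9·10+15≡1=b; i(8)→9·8+15≡9=j; e(4)→9·4+15≡25=z (all mod 26).

hllbjz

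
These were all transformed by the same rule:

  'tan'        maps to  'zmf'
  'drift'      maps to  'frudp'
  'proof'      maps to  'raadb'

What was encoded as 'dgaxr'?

The output letters match the input read backwards, each shifted +12: tan reversed is nat. Two steps: reverse the string, then apply a Caesar shift of +12.
Reversing it on dgaxr: shift back: d−12=r, g−12=u, a−12=o, x−12=l, r−12=f → ruolf; then reverse → flour.

flour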